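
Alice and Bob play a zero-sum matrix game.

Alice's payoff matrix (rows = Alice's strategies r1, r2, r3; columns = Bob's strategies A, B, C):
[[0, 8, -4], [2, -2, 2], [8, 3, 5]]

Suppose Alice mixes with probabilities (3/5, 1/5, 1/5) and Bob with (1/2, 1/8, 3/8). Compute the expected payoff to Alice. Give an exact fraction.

5/4

Against (1/2, 1/8, 3/8), each row's expected payoff is r1: -1/2; r2: 3/2; r3: 25/4.
Taking the (3/5, 1/5, 1/5)-weighted average: (3/5)·(-1/2) + (1/5)·(3/2) + (1/5)·(25/4) = 5/4.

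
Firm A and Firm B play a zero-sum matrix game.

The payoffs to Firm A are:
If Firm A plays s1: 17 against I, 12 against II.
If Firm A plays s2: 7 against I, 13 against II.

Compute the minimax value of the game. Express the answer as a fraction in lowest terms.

Row minima are 12 and 7, so Firm A's maximin is 12; column maxima are 17 and 13, so Firm B's minimax is 13. These differ, so the equilibrium is in mixed strategies.
Let Firm A play s1 with probability p. Firm B is indifferent when 17p + 7(1−p) = 12p + 13(1−p), giving p = 6/11.
Let Firm B play I with probability q. Firm A is indifferent when 17q + 12(1−q) = 7q + 13(1−q), giving q = 1/11.
The value is 17·(1/11) + (12)·(10/11) = 137/11.

137/11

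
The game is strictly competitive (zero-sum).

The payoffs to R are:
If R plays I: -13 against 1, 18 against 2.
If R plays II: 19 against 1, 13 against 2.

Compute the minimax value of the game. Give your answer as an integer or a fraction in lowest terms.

511/37

Row minima are -13 and 13, so R's maximin is 13; column maxima are 19 and 18, so C's minimax is 18. These differ, so the equilibrium is in mixed strategies.
Let R play I with probability p. C is indifferent when −13p + 19(1−p) = 18p + 13(1−p), giving p = 6/37.
Let C play 1 with probability q. R is indifferent when −13q + 18(1−q) = 19q + 13(1−q), giving q = 5/37.
The value is -13·(5/37) + (18)·(32/37) = 511/37.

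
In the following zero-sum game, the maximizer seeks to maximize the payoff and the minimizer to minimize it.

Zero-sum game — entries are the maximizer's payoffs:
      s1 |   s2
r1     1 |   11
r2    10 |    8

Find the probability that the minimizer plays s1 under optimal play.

Row minima are 1 and 8, so the maximizer's maximin is 8; column maxima are 10 and 11, so the minimizer's minimax is 10. These differ, so the equilibrium is in mixed strategies.
Let the minimizer play s1 with probability q. The maximizer is indifferent when q + 11(1−q) = 10q + 8(1−q), giving q = 1/4.

1/4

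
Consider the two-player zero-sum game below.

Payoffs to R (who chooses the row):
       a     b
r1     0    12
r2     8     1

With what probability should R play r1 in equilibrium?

Row minima are 0 and 1, so R's maximin is 1; column maxima are 8 and 12, so C's minimax is 8. These differ, so the equilibrium is in mixed strategies.
Let R play r1 with probability p. C is indifferent when 8(1−p) = 12p + (1−p), giving p = 7/19.

7/19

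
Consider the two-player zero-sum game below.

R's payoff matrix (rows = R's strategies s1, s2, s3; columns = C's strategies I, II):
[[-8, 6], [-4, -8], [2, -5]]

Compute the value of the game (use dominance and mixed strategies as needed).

-4/3

Row s2 is strictly dominated by row s3, so R never plays it.
The remaining 2×2 game on (s1, s3) × (I, II) has no saddle point. Let R play s1 with probability p; indifference gives −8p + 2(1−p) = 6p − 5(1−p), so p = 1/3.
Similarly C's optimal q on I is 11/21, and the value is -8·(11/21) + (6)·(10/21) = -4/3.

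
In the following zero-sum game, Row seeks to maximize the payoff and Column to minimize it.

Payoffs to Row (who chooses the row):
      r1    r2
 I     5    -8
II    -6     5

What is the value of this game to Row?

-23/24

Row minima are -8 and -6, so Row's maximin is -6; column maxima are 5 and 5, so Column's minimax is 5. These differ, so the equilibrium is in mixed strategies.
Let Row play I with probability p. Column is indifferent when 5p − 6(1−p) = −8p + 5(1−p), giving p = 11/24.
Let Column play r1 with probability q. Row is indifferent when 5q − 8(1−q) = −6q + 5(1−q), giving q = 13/24.
The value is 5·(13/24) + (-8)·(11/24) = -23/24.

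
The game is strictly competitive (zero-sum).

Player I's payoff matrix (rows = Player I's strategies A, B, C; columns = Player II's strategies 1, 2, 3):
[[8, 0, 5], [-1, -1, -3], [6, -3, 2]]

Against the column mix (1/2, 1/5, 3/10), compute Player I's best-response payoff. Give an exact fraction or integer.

A: (8)·(1/2) + (0)·(1/5) + (5)·(3/10) = 11/2.
B: (-1)·(1/2) + (-1)·(1/5) + (-3)·(3/10) = -8/5.
C: (6)·(1/2) + (-3)·(1/5) + (2)·(3/10) = 3.
The best pure response is A with expected payoff 11/2.

11/2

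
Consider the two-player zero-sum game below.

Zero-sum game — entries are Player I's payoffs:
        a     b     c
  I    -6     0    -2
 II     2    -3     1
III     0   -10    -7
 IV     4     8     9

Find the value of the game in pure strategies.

Row minima: -6, -3, -10, 4 → Player I's maximin is 4.
Column maxima: 4, 8, 9 → Player II's minimax is 4.
They coincide at (IV, a), so the value is 4.

4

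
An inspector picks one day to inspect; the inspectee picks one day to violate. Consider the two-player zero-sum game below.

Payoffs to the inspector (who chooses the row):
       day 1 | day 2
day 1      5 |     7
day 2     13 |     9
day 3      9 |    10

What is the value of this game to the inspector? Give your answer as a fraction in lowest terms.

49/5

Row day 1 is strictly dominated by row day 3, so the inspector never plays it.
The remaining 2×2 game on (day 2, day 3) × (day 1, day 2) has no saddle point. Let the inspector play day 2 with probability p; indifference gives 13p + 9(1−p) = 9p + 10(1−p), so p = 1/5.
Similarly the inspectee's optimal q on day 1 is 1/5, and the value is 13·(1/5) + (9)·(4/5) = 49/5.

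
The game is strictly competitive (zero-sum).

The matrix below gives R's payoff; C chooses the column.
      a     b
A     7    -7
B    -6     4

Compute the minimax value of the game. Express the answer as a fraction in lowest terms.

Row minima are -7 and -6, so R's maximin is -6; column maxima are 7 and 4, so C's minimax is 4. These differ, so the equilibrium is in mixed strategies.
Let R play A with probability p. C is indifferent when 7p − 6(1−p) = −7p + 4(1−p), giving p = 5/12.
Let C play a with probability q. R is indifferent when 7q − 7(1−q) = −6q + 4(1−q), giving q = 11/24.
The value is 7·(11/24) + (-7)·(13/24) = -7/12.

-7/12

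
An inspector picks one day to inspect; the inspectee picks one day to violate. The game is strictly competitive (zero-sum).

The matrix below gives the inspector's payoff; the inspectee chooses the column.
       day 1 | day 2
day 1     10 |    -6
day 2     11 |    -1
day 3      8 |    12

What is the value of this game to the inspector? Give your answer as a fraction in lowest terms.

Row day 1 is strictly dominated by row day 2, so the inspector never plays it.
The remaining 2×2 game on (day 2, day 3) × (day 1, day 2) has no saddle point. Let the inspector play day 2 with probability p; indifference gives 11p + 8(1−p) = −p + 12(1−p), so p = 1/4.
Similarly the inspectee's optimal q on day 1 is 13/16, and the value is 11·(13/16) + (-1)·(3/16) = 35/4.

35/4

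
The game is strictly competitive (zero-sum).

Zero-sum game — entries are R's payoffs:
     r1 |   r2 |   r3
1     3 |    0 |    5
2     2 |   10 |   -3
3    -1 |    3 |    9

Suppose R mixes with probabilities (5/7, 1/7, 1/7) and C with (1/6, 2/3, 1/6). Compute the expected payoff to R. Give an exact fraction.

Against (1/6, 2/3, 1/6), each row's expected payoff is 1: 4/3; 2: 13/2; 3: 10/3.
Taking the (5/7, 1/7, 1/7)-weighted average: (5/7)·(4/3) + (1/7)·(13/2) + (1/7)·(10/3) = 33/14.

33/14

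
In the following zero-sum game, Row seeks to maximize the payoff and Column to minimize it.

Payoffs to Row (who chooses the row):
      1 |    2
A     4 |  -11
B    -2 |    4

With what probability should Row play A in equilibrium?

2/7

Row minima are -11 and -2, so Row's maximin is -2; column maxima are 4 and 4, so Column's minimax is 4. These differ, so the equilibrium is in mixed strategies.
Let Row play A with probability p. Column is indifferent when 4p − 2(1−p) = −11p + 4(1−p), giving p = 2/7.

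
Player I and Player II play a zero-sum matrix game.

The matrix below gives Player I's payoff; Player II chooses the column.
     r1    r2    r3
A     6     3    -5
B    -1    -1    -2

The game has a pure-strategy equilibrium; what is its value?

-2

Row minima: -5, -2 → Player I's maximin is -2.
Column maxima: 6, 3, -2 → Player II's minimax is -2.
They coincide at (B, r3), so the value is -2.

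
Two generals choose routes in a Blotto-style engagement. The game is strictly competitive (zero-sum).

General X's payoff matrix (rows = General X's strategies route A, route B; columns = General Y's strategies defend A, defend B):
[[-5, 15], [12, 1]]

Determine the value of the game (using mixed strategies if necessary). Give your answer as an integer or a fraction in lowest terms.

185/31

Row minima are -5 and 1, so General X's maximin is 1; column maxima are 12 and 15, so General Y's minimax is 12. These differ, so the equilibrium is in mixed strategies.
Let General X play route A with probability p. General Y is indifferent when −5p + 12(1−p) = 15p + (1−p), giving p = 11/31.
Let General Y play defend A with probability q. General X is indifferent when −5q + 15(1−q) = 12q + (1−q), giving q = 14/31.
The value is -5·(14/31) + (15)·(17/31) = 185/31.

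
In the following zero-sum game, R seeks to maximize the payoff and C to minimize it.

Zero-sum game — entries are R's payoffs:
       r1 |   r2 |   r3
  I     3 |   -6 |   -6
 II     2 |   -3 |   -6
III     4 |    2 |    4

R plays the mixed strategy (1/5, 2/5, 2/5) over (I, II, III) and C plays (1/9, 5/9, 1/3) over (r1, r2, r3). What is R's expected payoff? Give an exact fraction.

Against (1/9, 5/9, 1/3), each row's expected payoff is I: -5; II: -31/9; III: 26/9.
Taking the (1/5, 2/5, 2/5)-weighted average: (1/5)·(-5) + (2/5)·(-31/9) + (2/5)·(26/9) = -11/9.

-11/9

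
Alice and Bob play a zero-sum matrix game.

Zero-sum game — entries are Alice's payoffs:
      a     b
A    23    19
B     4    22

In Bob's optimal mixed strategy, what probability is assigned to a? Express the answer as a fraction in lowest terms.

3/22

Row minima are 19 and 4, so Alice's maximin is 19; column maxima are 23 and 22, so Bob's minimax is 22. These differ, so the equilibrium is in mixed strategies.
Let Bob play a with probability q. Alice is indifferent when 23q + 19(1−q) = 4q + 22(1−q), giving q = 3/22.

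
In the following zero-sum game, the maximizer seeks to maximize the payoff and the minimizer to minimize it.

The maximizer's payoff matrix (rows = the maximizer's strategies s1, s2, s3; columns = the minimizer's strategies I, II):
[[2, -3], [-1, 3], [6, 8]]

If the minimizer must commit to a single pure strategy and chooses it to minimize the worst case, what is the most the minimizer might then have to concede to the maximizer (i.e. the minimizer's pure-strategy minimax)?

The worst case (largest entry) in each column is I: 6, II: 8.
The best (smallest) of these is 6.

6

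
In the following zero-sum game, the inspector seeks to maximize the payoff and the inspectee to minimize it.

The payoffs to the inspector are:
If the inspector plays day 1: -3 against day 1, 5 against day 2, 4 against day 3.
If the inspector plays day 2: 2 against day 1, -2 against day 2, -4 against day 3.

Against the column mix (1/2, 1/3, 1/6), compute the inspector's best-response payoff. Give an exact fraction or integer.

5/6

day 1: (-3)·(1/2) + (5)·(1/3) + (4)·(1/6) = 5/6.
day 2: (2)·(1/2) + (-2)·(1/3) + (-4)·(1/6) = -1/3.
The best pure response is day 1 with expected payoff 5/6.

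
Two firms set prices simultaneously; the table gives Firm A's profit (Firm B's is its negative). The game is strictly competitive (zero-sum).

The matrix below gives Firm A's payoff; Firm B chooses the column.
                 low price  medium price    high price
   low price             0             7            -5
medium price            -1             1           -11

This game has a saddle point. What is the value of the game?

Row minima: -5, -11 → Firm A's maximin is -5.
Column maxima: 0, 7, -5 → Firm B's minimax is -5.
They coincide at (low price, high price), so the value is -5.

-5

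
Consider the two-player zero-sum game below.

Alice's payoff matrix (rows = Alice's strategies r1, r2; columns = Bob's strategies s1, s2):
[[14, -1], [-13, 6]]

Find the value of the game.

Row minima are -1 and -13, so Alice's maximin is -1; column maxima are 14 and 6, so Bob's minimax is 6. These differ, so the equilibrium is in mixed strategies.
Let Alice play r1 with probability p. Bob is indifferent when 14p − 13(1−p) = −p + 6(1−p), giving p = 19/34.
Let Bob play s1 with probability q. Alice is indifferent when 14q − (1−q) = −13q + 6(1−q), giving q = 7/34.
The value is 14·(7/34) + (-1)·(27/34) = 71/34.

71/34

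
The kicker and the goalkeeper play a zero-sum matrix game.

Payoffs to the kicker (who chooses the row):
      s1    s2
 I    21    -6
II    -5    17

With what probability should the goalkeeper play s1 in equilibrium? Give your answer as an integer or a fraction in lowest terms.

23/49

Row minima are -6 and -5, so the kicker's maximin is -5; column maxima are 21 and 17, so the goalkeeper's minimax is 17. These differ, so the equilibrium is in mixed strategies.
Let the goalkeeper play s1 with probability q. The kicker is indifferent when 21q − 6(1−q) = −5q + 17(1−q), giving q = 23/49.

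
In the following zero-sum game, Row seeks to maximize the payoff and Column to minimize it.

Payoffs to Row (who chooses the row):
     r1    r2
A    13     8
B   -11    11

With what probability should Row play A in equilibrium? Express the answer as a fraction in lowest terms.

Row minima are 8 and -11, so Row's maximin is 8; column maxima are 13 and 11, so Column's minimax is 11. These differ, so the equilibrium is in mixed strategies.
Let Row play A with probability p. Column is indifferent when 13p − 11(1−p) = 8p + 11(1−p), giving p = 22/27.

22/27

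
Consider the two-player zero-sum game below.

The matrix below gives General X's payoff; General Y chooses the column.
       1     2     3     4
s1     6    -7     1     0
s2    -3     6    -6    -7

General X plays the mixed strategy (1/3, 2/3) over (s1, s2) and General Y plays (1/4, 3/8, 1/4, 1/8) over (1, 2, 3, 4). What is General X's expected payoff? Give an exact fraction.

Against (1/4, 3/8, 1/4, 1/8), each row's expected payoff is s1: -7/8; s2: -7/8.
Taking the (1/3, 2/3)-weighted average: (1/3)·(-7/8) + (2/3)·(-7/8) = -7/8.

-7/8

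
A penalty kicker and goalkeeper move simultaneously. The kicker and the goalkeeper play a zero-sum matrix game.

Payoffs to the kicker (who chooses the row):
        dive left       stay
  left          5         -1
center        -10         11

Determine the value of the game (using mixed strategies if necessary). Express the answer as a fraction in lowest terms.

5/3

Row minima are -1 and -10, so the kicker's maximin is -1; column maxima are 5 and 11, so the goalkeeper's minimax is 5. These differ, so the equilibrium is in mixed strategies.
Let the kicker play left with probability p. The goalkeeper is indifferent when 5p − 10(1−p) = −p + 11(1−p), giving p = 7/9.
Let the goalkeeper play dive left with probability q. The kicker is indifferent when 5q − (1−q) = −10q + 11(1−q), giving q = 4/9.
The value is 5·(4/9) + (-1)·(5/9) = 5/3.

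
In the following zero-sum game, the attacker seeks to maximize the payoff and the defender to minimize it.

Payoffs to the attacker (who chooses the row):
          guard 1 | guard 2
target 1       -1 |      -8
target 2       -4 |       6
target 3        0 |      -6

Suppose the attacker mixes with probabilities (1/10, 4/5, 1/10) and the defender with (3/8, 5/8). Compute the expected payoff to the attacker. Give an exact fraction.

Against (3/8, 5/8), each row's expected payoff is target 1: -43/8; target 2: 9/4; target 3: -15/4.
Taking the (1/10, 4/5, 1/10)-weighted average: (1/10)·(-43/8) + (4/5)·(9/4) + (1/10)·(-15/4) = 71/80.

71/80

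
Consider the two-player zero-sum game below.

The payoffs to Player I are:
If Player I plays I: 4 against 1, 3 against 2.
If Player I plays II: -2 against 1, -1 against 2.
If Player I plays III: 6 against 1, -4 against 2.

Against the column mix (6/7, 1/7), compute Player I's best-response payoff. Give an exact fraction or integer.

32/7

I: (4)·(6/7) + (3)·(1/7) = 27/7.
II: (-2)·(6/7) + (-1)·(1/7) = -13/7.
III: (6)·(6/7) + (-4)·(1/7) = 32/7.
The best pure response is III with expected payoff 32/7.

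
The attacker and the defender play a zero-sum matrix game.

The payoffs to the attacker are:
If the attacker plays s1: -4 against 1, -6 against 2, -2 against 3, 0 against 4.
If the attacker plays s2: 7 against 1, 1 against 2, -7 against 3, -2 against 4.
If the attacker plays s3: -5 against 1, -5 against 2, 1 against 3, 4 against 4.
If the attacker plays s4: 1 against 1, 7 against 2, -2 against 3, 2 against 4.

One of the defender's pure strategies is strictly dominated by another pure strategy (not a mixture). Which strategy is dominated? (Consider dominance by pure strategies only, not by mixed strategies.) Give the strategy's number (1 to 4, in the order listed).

4

The defender prefers columns that give the attacker less. Compare 4 with 3: -2 < 0, -7 < -2, 1 < 4, -2 < 2.
So 3 strictly dominates 4 for the defender; 4 is strictly dominated.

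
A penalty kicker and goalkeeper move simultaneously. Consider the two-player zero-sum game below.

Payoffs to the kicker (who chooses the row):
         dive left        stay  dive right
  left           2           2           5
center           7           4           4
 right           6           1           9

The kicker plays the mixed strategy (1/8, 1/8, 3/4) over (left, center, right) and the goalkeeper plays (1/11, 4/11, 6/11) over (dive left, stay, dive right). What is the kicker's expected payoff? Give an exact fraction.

471/88

Against (1/11, 4/11, 6/11), each row's expected payoff is left: 40/11; center: 47/11; right: 64/11.
Taking the (1/8, 1/8, 3/4)-weighted average: (1/8)·(40/11) + (1/8)·(47/11) + (3/4)·(64/11) = 471/88.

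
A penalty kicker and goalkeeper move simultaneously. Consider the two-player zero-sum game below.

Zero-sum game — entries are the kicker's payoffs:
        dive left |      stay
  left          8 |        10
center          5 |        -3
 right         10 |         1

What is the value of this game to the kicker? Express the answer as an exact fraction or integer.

92/11

Row center is strictly dominated by row right, so the kicker never plays it.
The remaining 2×2 game on (left, right) × (dive left, stay) has no saddle point. Let the kicker play left with probability p; indifference gives 8p + 10(1−p) = 10p + (1−p), so p = 9/11.
Similarly the goalkeeper's optimal q on dive left is 9/11, and the value is 8·(9/11) + (10)·(2/11) = 92/11.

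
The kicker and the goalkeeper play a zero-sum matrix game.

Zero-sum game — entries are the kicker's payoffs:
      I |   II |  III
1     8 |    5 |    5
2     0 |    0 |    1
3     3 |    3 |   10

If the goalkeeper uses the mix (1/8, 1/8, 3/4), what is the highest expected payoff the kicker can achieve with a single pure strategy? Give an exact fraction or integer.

33/4

1: (8)·(1/8) + (5)·(1/8) + (5)·(3/4) = 43/8.
2: (0)·(1/8) + (0)·(1/8) + (1)·(3/4) = 3/4.
3: (3)·(1/8) + (3)·(1/8) + (10)·(3/4) = 33/4.
The best pure response is 3 with expected payoff 33/4.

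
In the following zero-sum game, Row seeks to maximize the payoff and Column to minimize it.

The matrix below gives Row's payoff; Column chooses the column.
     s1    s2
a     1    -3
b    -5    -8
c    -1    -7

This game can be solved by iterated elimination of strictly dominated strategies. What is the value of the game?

Column s1 is strictly dominated by s2 for Column (-3<1, -8<-5, -7<-1); eliminate s1.
Row c is strictly dominated by row a (-3>-7); eliminate c.
Row b is strictly dominated by row a (-3>-8); eliminate b.
Only (a, s2) remains, with payoff -3.

-3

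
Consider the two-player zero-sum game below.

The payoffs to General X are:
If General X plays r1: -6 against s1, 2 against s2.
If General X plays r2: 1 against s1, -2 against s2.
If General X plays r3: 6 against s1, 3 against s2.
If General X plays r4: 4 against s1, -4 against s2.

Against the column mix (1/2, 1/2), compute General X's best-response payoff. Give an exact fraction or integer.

r1: (-6)·(1/2) + (2)·(1/2) = -2.
r2: (1)·(1/2) + (-2)·(1/2) = -1/2.
r3: (6)·(1/2) + (3)·(1/2) = 9/2.
r4: (4)·(1/2) + (-4)·(1/2) = 0.
The best pure response is r3 with expected payoff 9/2.

9/2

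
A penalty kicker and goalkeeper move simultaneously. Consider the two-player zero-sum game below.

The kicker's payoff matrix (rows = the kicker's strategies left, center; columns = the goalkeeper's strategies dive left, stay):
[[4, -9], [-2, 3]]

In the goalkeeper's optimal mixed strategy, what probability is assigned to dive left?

2/3

Row minima are -9 and -2, so the kicker's maximin is -2; column maxima are 4 and 3, so the goalkeeper's minimax is 3. These differ, so the equilibrium is in mixed strategies.
Let the goalkeeper play dive left with probability q. The kicker is indifferent when 4q − 9(1−q) = −2q + 3(1−q), giving q = 2/3.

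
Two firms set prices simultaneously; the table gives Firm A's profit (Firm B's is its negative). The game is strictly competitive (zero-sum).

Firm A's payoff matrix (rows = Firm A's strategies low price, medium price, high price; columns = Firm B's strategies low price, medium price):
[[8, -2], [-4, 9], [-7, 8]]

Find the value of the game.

Row high price is strictly dominated by row medium price, so Firm A never plays it.
The remaining 2×2 game on (low price, medium price) × (low price, medium price) has no saddle point. Let Firm A play low price with probability p; indifference gives 8p − 4(1−p) = −2p + 9(1−p), so p = 13/23.
Similarly Firm B's optimal q on low price is 11/23, and the value is 8·(11/23) + (-2)·(12/23) = 64/23.

64/23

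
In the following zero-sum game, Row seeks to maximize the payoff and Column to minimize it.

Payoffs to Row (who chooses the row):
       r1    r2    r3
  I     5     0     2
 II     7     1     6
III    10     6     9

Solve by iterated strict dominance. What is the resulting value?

Column r3 is strictly dominated by r2 for Column (0<2, 1<6, 6<9); eliminate r3.
Row II is strictly dominated by row III (10>7, 6>1); eliminate II.
Row I is strictly dominated by row III (10>5, 6>0); eliminate I.
Column r1 is strictly dominated by r2 for Column (6<10); eliminate r1.
Only (III, r2) remains, with payoff 6.

6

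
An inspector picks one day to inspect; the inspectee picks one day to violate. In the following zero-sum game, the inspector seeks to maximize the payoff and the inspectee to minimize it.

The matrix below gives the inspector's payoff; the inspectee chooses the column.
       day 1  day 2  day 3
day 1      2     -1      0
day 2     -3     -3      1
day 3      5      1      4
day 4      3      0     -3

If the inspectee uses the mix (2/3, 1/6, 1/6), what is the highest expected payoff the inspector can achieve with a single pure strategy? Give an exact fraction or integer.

25/6

day 1: (2)·(2/3) + (-1)·(1/6) + (0)·(1/6) = 7/6.
day 2: (-3)·(2/3) + (-3)·(1/6) + (1)·(1/6) = -7/3.
day 3: (5)·(2/3) + (1)·(1/6) + (4)·(1/6) = 25/6.
day 4: (3)·(2/3) + (0)·(1/6) + (-3)·(1/6) = 3/2.
The best pure response is day 3 with expected payoff 25/6.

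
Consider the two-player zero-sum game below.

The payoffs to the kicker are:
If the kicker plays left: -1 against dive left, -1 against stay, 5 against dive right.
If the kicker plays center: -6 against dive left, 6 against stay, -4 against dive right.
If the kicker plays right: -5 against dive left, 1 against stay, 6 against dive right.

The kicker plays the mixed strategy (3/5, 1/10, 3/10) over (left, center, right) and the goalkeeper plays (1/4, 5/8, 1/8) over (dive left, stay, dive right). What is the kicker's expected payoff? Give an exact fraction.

Against (1/4, 5/8, 1/8), each row's expected payoff is left: -1/4; center: 7/4; right: 1/8.
Taking the (3/5, 1/10, 3/10)-weighted average: (3/5)·(-1/4) + (1/10)·(7/4) + (3/10)·(1/8) = 1/16.

1/16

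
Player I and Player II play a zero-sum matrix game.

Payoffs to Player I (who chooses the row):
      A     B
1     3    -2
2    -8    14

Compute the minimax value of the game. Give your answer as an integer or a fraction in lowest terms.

26/27

Row minima are -2 and -8, so Player I's maximin is -2; column maxima are 3 and 14, so Player II's minimax is 3. These differ, so the equilibrium is in mixed strategies.
Let Player I play 1 with probability p. Player II is indifferent when 3p − 8(1−p) = −2p + 14(1−p), giving p = 22/27.
Let Player II play A with probability q. Player I is indifferent when 3q − 2(1−q) = −8q + 14(1−q), giving q = 16/27.
The value is 3·(16/27) + (-2)·(11/27) = 26/27.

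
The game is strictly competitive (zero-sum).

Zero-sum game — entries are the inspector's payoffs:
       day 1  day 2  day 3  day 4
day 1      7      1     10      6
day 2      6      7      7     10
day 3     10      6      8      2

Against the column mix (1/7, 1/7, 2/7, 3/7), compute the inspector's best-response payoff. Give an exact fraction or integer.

day 1: (7)·(1/7) + (1)·(1/7) + (10)·(2/7) + (6)·(3/7) = 46/7.
day 2: (6)·(1/7) + (7)·(1/7) + (7)·(2/7) + (10)·(3/7) = 57/7.
day 3: (10)·(1/7) + (6)·(1/7) + (8)·(2/7) + (2)·(3/7) = 38/7.
The best pure response is day 2 with expected payoff 57/7.

57/7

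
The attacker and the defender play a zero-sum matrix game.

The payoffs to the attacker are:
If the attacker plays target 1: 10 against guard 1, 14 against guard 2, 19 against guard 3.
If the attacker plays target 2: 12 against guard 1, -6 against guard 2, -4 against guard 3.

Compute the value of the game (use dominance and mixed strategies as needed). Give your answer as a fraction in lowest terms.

114/11

Column guard 3 is strictly dominated by guard 2 for the defender (it gives the attacker more in every row).
The remaining 2×2 game on (target 1, target 2) × (guard 1, guard 2) has no saddle point. Let the attacker play target 1 with probability p; indifference gives 10p + 12(1−p) = 14p − 6(1−p), so p = 9/11.
Similarly the defender's optimal q on guard 1 is 10/11, and the value is 10·(10/11) + (14)·(1/11) = 114/11.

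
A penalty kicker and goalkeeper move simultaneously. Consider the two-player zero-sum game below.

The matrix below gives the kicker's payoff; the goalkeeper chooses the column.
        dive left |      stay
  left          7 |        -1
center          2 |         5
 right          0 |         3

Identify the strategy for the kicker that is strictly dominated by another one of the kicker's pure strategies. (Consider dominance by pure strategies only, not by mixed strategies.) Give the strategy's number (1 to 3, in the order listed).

Compare right with center: 2 > 0, 5 > 3.
So center strictly dominates right for the kicker; right is strictly dominated.

3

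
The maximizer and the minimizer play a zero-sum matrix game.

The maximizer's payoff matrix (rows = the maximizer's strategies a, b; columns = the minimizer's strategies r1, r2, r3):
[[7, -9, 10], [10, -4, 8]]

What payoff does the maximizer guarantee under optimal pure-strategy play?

Row minima: -9, -4 → the maximizer's maximin is -4.
Column maxima: 10, -4, 10 → the minimizer's minimax is -4.
They coincide at (b, r2), so the value is -4.

-4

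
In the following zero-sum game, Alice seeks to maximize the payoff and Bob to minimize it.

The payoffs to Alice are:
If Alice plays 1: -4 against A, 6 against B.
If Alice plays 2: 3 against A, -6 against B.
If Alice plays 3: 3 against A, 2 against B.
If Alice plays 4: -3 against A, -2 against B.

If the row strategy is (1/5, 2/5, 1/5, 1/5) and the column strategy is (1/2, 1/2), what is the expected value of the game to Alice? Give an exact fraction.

Against (1/2, 1/2), each row's expected payoff is 1: 1; 2: -3/2; 3: 5/2; 4: -5/2.
Taking the (1/5, 2/5, 1/5, 1/5)-weighted average: (1/5)·(1) + (2/5)·(-3/2) + (1/5)·(5/2) + (1/5)·(-5/2) = -2/5.

-2/5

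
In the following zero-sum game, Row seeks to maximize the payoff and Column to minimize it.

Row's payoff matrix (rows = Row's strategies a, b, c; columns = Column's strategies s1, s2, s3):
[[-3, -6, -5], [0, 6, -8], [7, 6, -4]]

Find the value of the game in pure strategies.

-4

Row minima: -6, -8, -4 → Row's maximin is -4.
Column maxima: 7, 6, -4 → Column's minimax is -4.
They coincide at (c, s3), so the value is -4.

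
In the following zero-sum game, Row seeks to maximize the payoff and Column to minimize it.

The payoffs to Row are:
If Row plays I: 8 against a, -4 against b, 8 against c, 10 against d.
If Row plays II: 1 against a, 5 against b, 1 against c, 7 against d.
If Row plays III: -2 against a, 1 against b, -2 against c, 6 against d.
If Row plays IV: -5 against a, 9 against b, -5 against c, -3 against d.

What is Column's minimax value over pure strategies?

8

The worst case (largest entry) in each column is a: 8, b: 9, c: 8, d: 10.
The best (smallest) of these is 8.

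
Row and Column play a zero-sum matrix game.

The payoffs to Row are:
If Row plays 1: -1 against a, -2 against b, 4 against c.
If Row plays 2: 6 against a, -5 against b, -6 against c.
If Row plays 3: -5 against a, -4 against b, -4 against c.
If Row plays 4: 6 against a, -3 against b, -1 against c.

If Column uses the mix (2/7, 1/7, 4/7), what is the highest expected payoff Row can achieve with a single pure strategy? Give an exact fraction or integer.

1: (-1)·(2/7) + (-2)·(1/7) + (4)·(4/7) = 12/7.
2: (6)·(2/7) + (-5)·(1/7) + (-6)·(4/7) = -17/7.
3: (-5)·(2/7) + (-4)·(1/7) + (-4)·(4/7) = -30/7.
4: (6)·(2/7) + (-3)·(1/7) + (-1)·(4/7) = 5/7.
The best pure response is 1 with expected payoff 12/7.

12/7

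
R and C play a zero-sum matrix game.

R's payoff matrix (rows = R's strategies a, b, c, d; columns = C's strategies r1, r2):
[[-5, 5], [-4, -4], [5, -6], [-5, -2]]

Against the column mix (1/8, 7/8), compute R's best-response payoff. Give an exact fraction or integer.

15/4

a: (-5)·(1/8) + (5)·(7/8) = 15/4.
b: (-4)·(1/8) + (-4)·(7/8) = -4.
c: (5)·(1/8) + (-6)·(7/8) = -37/8.
d: (-5)·(1/8) + (-2)·(7/8) = -19/8.
The best pure response is a with expected payoff 15/4.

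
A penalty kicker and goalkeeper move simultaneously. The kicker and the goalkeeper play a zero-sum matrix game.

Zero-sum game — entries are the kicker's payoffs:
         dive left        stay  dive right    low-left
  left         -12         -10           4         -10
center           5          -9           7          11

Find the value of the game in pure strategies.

Row minima: -12, -9 → the kicker's maximin is -9.
Column maxima: 5, -9, 7, 11 → the goalkeeper's minimax is -9.
They coincide at (center, stay), so the value is -9.

-9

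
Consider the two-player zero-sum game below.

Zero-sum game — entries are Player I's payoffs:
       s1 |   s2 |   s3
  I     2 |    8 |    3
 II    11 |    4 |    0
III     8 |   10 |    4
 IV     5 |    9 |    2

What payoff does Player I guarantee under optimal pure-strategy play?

Row minima: 2, 0, 4, 2 → Player I's maximin is 4.
Column maxima: 11, 10, 4 → Player II's minimax is 4.
They coincide at (III, s3), so the value is 4.

4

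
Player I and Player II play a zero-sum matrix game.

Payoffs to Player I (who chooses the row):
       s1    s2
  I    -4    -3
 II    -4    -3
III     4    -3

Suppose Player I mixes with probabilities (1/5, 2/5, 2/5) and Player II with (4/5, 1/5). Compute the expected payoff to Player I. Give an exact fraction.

Against (4/5, 1/5), each row's expected payoff is I: -19/5; II: -19/5; III: 13/5.
Taking the (1/5, 2/5, 2/5)-weighted average: (1/5)·(-19/5) + (2/5)·(-19/5) + (2/5)·(13/5) = -31/25.

-31/25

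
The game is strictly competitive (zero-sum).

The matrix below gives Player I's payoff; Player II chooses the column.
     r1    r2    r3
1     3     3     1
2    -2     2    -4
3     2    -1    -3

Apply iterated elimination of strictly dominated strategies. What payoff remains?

1

Column r2 is strictly dominated by r3 for Player II (1<3, -4<2, -3<-1); eliminate r2.
Row 2 is strictly dominated by row 1 (3>-2, 1>-4); eliminate 2.
Column r1 is strictly dominated by r3 for Player II (1<3, -3<2); eliminate r1.
Row 3 is strictly dominated by row 1 (1>-3); eliminate 3.
Only (1, r3) remains, with payoff 1.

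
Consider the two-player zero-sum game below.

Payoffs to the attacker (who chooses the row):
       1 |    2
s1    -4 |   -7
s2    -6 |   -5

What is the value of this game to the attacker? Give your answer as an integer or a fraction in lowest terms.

-11/2

Row minima are -7 and -6, so the attacker's maximin is -6; column maxima are -4 and -5, so the defender's minimax is -5. These differ, so the equilibrium is in mixed strategies.
Let the attacker play s1 with probability p. The defender is indifferent when −4p − 6(1−p) = −7p − 5(1−p), giving p = 1/4.
Let the defender play 1 with probability q. The attacker is indifferent when −4q − 7(1−q) = −6q − 5(1−q), giving q = 1/2.
The value is -4·(1/2) + (-7)·(1/2) = -11/2.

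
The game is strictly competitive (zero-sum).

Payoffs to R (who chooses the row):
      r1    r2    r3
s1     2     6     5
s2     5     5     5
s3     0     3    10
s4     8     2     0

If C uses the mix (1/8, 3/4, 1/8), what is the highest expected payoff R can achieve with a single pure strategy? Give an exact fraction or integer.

s1: (2)·(1/8) + (6)·(3/4) + (5)·(1/8) = 43/8.
s2: (5)·(1/8) + (5)·(3/4) + (5)·(1/8) = 5.
s3: (0)·(1/8) + (3)·(3/4) + (10)·(1/8) = 7/2.
s4: (8)·(1/8) + (2)·(3/4) + (0)·(1/8) = 5/2.
The best pure response is s1 with expected payoff 43/8.

43/8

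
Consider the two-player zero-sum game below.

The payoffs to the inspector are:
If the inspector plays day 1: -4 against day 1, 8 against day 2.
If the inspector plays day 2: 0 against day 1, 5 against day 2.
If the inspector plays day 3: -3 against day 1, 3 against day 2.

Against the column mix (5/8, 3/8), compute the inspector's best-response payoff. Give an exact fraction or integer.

15/8

day 1: (-4)·(5/8) + (8)·(3/8) = 1/2.
day 2: (0)·(5/8) + (5)·(3/8) = 15/8.
day 3: (-3)·(5/8) + (3)·(3/8) = -3/4.
The best pure response is day 2 with expected payoff 15/8.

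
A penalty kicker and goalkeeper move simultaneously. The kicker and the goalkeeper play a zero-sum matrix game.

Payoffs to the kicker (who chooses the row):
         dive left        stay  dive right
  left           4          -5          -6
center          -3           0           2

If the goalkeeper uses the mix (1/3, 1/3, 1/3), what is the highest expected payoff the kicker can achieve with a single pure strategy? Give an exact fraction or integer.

left: (4)·(1/3) + (-5)·(1/3) + (-6)·(1/3) = -7/3.
center: (-3)·(1/3) + (0)·(1/3) + (2)·(1/3) = -1/3.
The best pure response is center with expected payoff -1/3.

-1/3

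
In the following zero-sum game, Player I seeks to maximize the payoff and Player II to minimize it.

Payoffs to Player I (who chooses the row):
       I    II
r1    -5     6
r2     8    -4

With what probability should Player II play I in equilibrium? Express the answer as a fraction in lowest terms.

Row minima are -5 and -4, so Player I's maximin is -4; column maxima are 8 and 6, so Player II's minimax is 6. These differ, so the equilibrium is in mixed strategies.
Let Player II play I with probability q. Player I is indifferent when −5q + 6(1−q) = 8q − 4(1−q), giving q = 10/23.

10/23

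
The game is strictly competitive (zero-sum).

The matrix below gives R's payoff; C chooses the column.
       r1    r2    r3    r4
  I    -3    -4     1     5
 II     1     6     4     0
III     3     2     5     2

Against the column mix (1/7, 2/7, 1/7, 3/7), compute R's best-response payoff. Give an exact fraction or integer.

I: (-3)·(1/7) + (-4)·(2/7) + (1)·(1/7) + (5)·(3/7) = 5/7.
II: (1)·(1/7) + (6)·(2/7) + (4)·(1/7) + (0)·(3/7) = 17/7.
III: (3)·(1/7) + (2)·(2/7) + (5)·(1/7) + (2)·(3/7) = 18/7.
The best pure response is III with expected payoff 18/7.

18/7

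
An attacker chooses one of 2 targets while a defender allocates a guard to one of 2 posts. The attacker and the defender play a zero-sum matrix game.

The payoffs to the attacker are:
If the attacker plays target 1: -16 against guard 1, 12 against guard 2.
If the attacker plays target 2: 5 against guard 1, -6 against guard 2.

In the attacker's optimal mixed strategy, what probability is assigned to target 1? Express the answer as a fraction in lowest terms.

Row minima are -16 and -6, so the attacker's maximin is -6; column maxima are 5 and 12, so the defender's minimax is 5. These differ, so the equilibrium is in mixed strategies.
Let the attacker play target 1 with probability p. The defender is indifferent when −16p + 5(1−p) = 12p − 6(1−p), giving p = 11/39.

11/39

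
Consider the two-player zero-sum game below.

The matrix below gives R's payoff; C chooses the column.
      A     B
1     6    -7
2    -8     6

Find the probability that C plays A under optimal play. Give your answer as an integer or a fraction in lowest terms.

13/27

Row minima are -7 and -8, so R's maximin is -7; column maxima are 6 and 6, so C's minimax is 6. These differ, so the equilibrium is in mixed strategies.
Let C play A with probability q. R is indifferent when 6q − 7(1−q) = −8q + 6(1−q), giving q = 13/27.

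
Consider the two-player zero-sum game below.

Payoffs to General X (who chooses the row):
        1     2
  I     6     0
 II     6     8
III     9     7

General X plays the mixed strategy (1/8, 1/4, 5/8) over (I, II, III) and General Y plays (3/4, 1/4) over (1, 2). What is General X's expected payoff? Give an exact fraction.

Against (3/4, 1/4), each row's expected payoff is I: 9/2; II: 13/2; III: 17/2.
Taking the (1/8, 1/4, 5/8)-weighted average: (1/8)·(9/2) + (1/4)·(13/2) + (5/8)·(17/2) = 15/2.

15/2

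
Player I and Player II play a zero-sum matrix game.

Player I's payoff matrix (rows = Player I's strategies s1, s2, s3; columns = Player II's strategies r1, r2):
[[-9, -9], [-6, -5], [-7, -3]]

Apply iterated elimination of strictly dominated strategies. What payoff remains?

Row s1 is strictly dominated by row s2 (-6>-9, -5>-9); eliminate s1.
Column r2 is strictly dominated by r1 for Player II (-6<-5, -7<-3); eliminate r2.
Row s3 is strictly dominated by row s2 (-6>-7); eliminate s3.
Only (s2, r1) remains, with payoff -6.

-6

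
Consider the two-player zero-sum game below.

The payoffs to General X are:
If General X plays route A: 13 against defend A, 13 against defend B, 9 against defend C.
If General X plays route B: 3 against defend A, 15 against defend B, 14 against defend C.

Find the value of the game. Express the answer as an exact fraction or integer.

31/3

Column defend B is strictly dominated by defend C for General Y (it gives General X more in every row).
The remaining 2×2 game on (route A, route B) × (defend A, defend C) has no saddle point. Let General X play route A with probability p; indifference gives 13p + 3(1−p) = 9p + 14(1−p), so p = 11/15.
Similarly General Y's optimal q on defend A is 1/3, and the value is 13·(1/3) + (9)·(2/3) = 31/3.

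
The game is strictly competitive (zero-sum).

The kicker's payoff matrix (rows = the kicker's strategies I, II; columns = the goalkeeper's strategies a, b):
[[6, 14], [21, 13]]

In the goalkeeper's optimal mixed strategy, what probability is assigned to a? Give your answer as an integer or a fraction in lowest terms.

Row minima are 6 and 13, so the kicker's maximin is 13; column maxima are 21 and 14, so the goalkeeper's minimax is 14. These differ, so the equilibrium is in mixed strategies.
Let the goalkeeper play a with probability q. The kicker is indifferent when 6q + 14(1−q) = 21q + 13(1−q), giving q = 1/16.

1/16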